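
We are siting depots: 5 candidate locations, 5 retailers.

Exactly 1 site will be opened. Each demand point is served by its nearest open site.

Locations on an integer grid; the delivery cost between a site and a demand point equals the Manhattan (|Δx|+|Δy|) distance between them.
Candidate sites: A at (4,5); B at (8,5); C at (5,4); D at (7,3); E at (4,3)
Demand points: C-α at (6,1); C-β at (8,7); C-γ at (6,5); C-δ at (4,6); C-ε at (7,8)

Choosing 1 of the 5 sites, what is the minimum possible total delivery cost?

Open {B}.
  C-α→B 6, C-β→B 2, C-γ→B 2, C-δ→B 5, C-ε→B 4  ⇒ total 19.
Compare {A}: total 21.
Compare {C}: total 21.
No size-1 selection does better; minimum is 19.

19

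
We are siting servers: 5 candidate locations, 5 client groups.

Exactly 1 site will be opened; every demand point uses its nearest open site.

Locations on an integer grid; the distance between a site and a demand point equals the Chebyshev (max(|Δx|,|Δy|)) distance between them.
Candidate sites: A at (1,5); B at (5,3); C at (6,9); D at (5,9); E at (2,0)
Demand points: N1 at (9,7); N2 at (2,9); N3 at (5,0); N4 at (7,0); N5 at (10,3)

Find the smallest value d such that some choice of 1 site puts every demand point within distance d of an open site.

Open {B}.
  Farthest demand point is N2 at distance 6 (to B); all others are ≤ 6.
With {A} the worst case is 9.
With {C} the worst case is 9.
No size-1 selection achieves below 6.

6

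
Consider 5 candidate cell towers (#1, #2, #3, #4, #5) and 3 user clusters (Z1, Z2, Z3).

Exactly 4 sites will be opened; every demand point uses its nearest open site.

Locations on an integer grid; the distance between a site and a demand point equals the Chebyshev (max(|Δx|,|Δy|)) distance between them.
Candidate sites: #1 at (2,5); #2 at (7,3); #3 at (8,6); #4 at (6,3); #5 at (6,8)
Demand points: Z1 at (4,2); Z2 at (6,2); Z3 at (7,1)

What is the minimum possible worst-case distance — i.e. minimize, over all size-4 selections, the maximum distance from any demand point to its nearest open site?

2

Open {#1, #2, #3, #4}.
  Farthest demand point is Z1 at distance 2 (to #4); all others are ≤ 2.
With {#1, #2, #4, #5} the worst case is 2.
With {#1, #3, #4, #5} the worst case is 2.
No size-4 selection achieves below 2.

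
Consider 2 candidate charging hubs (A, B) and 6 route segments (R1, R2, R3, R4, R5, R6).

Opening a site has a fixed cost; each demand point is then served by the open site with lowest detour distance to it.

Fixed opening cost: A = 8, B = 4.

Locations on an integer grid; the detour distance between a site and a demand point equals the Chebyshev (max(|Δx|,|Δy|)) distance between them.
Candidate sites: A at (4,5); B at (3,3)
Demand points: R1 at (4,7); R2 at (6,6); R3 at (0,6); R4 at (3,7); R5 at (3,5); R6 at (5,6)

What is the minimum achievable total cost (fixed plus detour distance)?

Open {A}: assign each demand point to its cheapest open site.
  R1→A 2, R2→A 2, R3→A 4, R4→A 2, R5→A 1, R6→A 1
  detour distance 12, fixed 8 → total 20.
Compare {B}: detour distance 19 + fixed 4 = 23.
Compare {A, B}: detour distance 11 + fixed 12 = 23.

20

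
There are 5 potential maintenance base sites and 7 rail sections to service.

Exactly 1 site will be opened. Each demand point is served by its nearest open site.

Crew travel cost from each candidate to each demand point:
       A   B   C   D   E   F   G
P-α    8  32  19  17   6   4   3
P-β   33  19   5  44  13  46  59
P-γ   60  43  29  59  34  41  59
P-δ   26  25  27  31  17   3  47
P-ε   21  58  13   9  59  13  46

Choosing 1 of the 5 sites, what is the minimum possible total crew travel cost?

89

Open {P-α}.
  A→P-α 8, B→P-α 32, C→P-α 19, D→P-α 17, E→P-α 6, F→P-α 4, G→P-α 3  ⇒ total 89.
Compare {P-δ}: total 176.
Compare {P-β}: total 219.
No size-1 selection does better; minimum is 89.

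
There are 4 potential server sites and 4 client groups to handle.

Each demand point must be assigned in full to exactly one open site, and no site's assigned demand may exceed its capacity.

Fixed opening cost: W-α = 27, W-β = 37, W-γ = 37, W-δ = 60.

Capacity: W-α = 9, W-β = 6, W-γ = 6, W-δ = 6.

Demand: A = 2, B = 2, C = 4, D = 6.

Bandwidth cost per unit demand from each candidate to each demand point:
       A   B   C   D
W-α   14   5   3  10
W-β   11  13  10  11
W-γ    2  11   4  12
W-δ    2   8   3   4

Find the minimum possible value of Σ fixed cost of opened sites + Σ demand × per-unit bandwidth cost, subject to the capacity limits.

154

Open {W-α, W-γ}; cheapest assignment that respects the capacities:
  W-α (cap 9, load 8): B, D — cost 2×5 + 6×10 = 70
  W-γ (cap 6, load 6): A, C — cost 2×2 + 4×4 = 20
  Shipping 90, fixed 64 → total 154.
  Any other capacity-feasible assignment to {W-α, W-γ} ships for at least 90.
Compare {W-α, W-δ}: its best feasible assignment gives total 161.
Compare {W-α, W-γ, W-δ}: its best feasible assignment gives total 174.
Every other set of open sites that can feasibly serve all demand totals ≥ 161 even under its best assignment. Minimum: 154.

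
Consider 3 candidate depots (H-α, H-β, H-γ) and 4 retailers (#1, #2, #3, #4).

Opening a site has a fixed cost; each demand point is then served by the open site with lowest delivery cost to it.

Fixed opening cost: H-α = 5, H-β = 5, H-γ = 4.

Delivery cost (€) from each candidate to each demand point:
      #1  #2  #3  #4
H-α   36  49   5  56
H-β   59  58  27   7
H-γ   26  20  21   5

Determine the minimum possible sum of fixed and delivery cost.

Open {H-α, H-γ}: assign each demand point to its cheapest open site.
  #1→H-γ 26, #2→H-γ 20, #3→H-α 5, #4→H-γ 5
  delivery cost 56, fixed 9 → total 65.
Compare {H-α, H-β, H-γ}: delivery cost 56 + fixed 14 = 70.
Compare {H-γ}: delivery cost 72 + fixed 4 = 76.
Compare {H-β, H-γ}: delivery cost 72 + fixed 9 = 81.
All other subsets cost ≥ 70. Minimum total cost: 65.

65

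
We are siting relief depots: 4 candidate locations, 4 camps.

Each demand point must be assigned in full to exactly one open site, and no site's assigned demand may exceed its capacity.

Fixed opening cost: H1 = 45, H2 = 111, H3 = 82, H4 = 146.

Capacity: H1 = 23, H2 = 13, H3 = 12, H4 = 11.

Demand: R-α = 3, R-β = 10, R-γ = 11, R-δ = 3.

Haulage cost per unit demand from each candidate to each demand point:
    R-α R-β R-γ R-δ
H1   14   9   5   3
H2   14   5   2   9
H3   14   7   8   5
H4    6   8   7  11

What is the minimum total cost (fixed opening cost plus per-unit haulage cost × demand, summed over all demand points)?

Open {H1, H3}; cheapest assignment that respects the capacities:
  H1 (cap 23, load 17): R-α, R-γ, R-δ — cost 3×14 + 11×5 + 3×3 = 106
  H3 (cap 12, load 10): R-β — cost 10×7 = 70
  Shipping 176, fixed 127 → total 303.
  Any other capacity-feasible assignment to {H1, H3} ships for at least 176.
Compare {H1, H2}: its best feasible assignment gives total 312.
Compare {H1, H4}: its best feasible assignment gives total 377.
Every other set of open sites that can feasibly serve all demand totals ≥ 312 even under its best assignment. Minimum: 303.

303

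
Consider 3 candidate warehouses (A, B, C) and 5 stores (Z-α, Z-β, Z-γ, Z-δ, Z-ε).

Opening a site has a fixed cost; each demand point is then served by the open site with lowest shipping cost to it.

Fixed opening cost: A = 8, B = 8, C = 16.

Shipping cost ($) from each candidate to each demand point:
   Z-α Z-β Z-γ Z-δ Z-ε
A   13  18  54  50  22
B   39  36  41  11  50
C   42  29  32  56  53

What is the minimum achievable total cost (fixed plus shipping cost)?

Open {A, B}: assign each demand point to its cheapest open site.
  Z-α→A 13, Z-β→A 18, Z-γ→B 41, Z-δ→B 11, Z-ε→A 22
  shipping cost 105, fixed 16 → total 121.
Compare {A, B, C}: shipping cost 96 + fixed 32 = 128.
Compare {A, C}: shipping cost 135 + fixed 24 = 159.
Compare {A}: shipping cost 157 + fixed 8 = 165.
All other subsets cost ≥ 128. Minimum total cost: 121.

121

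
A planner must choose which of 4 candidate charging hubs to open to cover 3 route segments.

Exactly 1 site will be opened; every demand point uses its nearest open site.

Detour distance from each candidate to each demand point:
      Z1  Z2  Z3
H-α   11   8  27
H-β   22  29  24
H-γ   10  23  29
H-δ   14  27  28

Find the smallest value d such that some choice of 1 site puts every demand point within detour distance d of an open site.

27

Open {H-α}.
  Farthest demand point is Z3 at detour distance 27 (to H-α); all others are ≤ 27.
With {H-δ} the worst case is 28.
With {H-β} the worst case is 29.
No size-1 selection achieves below 27.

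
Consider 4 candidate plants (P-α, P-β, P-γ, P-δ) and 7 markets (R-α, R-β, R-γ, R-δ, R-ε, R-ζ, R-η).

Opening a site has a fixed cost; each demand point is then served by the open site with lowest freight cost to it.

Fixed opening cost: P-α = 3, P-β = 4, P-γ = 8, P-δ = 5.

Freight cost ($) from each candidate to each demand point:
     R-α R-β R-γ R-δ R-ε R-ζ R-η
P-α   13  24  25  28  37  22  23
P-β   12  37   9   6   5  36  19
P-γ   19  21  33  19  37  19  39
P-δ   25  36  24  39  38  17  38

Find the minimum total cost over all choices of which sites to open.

Open {P-β, P-γ}: assign each demand point to its cheapest open site.
  R-α→P-β 12, R-β→P-γ 21, R-γ→P-β 9, R-δ→P-β 6, R-ε→P-β 5, R-ζ→P-γ 19, R-η→P-β 19
  freight cost 91, fixed 12 → total 103.
Compare {P-α, P-β}: freight cost 97 + fixed 7 = 104.
Compare {P-α, P-β, P-δ}: freight cost 92 + fixed 12 = 104.
Compare {P-α, P-β, P-γ}: freight cost 91 + fixed 15 = 106.
All other subsets cost ≥ 104. Minimum total cost: 103.

103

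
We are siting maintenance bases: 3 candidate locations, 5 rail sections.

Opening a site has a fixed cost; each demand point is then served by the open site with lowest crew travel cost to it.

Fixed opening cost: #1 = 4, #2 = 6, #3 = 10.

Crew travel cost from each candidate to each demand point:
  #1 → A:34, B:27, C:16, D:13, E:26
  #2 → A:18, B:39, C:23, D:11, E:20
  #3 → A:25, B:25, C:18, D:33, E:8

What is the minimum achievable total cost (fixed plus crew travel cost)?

96

Open {#2, #3}: assign each demand point to its cheapest open site.
  A→#2 18, B→#3 25, C→#3 18, D→#2 11, E→#3 8
  crew travel cost 80, fixed 16 → total 96.
Compare {#1, #2, #3}: crew travel cost 78 + fixed 20 = 98.
Compare {#1, #3}: crew travel cost 87 + fixed 14 = 101.
Compare {#1, #2}: crew travel cost 92 + fixed 10 = 102.
All other subsets cost ≥ 98. Minimum total cost: 96.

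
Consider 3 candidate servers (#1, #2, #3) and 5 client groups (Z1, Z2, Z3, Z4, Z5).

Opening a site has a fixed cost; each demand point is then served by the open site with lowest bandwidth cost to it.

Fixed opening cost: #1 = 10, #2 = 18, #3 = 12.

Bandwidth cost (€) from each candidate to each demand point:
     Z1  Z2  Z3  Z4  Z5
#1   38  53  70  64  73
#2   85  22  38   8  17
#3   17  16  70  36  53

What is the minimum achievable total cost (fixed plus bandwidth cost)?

Open {#2, #3}: assign each demand point to its cheapest open site.
  Z1→#3 17, Z2→#3 16, Z3→#2 38, Z4→#2 8, Z5→#2 17
  bandwidth cost 96, fixed 30 → total 126.
Compare {#1, #2, #3}: bandwidth cost 96 + fixed 40 = 136.
Compare {#1, #2}: bandwidth cost 123 + fixed 28 = 151.
Compare {#2}: bandwidth cost 170 + fixed 18 = 188.
All other subsets cost ≥ 136. Minimum total cost: 126.

126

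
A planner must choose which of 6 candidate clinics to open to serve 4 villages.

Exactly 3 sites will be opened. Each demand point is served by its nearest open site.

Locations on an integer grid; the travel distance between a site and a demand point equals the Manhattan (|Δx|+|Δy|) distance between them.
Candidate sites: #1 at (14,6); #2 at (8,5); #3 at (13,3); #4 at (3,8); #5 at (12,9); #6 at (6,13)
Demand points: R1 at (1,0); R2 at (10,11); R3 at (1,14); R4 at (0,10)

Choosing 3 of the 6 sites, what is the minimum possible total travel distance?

Open {#4, #5, #6}.
  R1→#4 10, R2→#5 4, R3→#6 6, R4→#4 5  ⇒ total 25.
Compare {#1, #4, #5}: total 27.
Compare {#1, #4, #6}: total 27.
No size-3 selection does better; minimum is 25.

25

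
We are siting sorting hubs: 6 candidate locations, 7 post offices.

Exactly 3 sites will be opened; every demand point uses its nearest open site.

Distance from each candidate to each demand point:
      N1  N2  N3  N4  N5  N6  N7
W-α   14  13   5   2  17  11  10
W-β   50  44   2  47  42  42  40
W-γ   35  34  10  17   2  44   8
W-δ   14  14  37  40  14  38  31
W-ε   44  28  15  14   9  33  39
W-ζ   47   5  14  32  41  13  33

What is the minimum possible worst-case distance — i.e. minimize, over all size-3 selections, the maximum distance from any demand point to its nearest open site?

14

Open {W-α, W-β, W-γ}.
  Farthest demand point is N1 at distance 14 (to W-α); all others are ≤ 14.
With {W-α, W-β, W-δ} the worst case is 14.
With {W-α, W-β, W-ε} the worst case is 14.
No size-3 selection achieves below 14.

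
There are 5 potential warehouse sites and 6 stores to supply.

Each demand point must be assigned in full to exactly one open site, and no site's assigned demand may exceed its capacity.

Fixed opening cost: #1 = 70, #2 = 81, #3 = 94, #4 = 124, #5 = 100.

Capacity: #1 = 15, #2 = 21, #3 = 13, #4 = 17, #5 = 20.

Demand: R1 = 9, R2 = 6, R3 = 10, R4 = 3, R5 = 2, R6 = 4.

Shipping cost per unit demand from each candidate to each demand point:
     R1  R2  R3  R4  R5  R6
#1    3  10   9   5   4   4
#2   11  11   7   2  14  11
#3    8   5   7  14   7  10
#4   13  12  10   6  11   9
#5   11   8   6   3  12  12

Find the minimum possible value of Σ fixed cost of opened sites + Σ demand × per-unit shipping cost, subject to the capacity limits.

Open {#1, #5}; cheapest assignment that respects the capacities:
  #1 (cap 15, load 15): R1, R5, R6 — cost 9×3 + 2×4 + 4×4 = 51
  #5 (cap 20, load 19): R2, R3, R4 — cost 6×8 + 10×6 + 3×3 = 117
  Shipping 168, fixed 170 → total 338.
  Any other capacity-feasible assignment to {#1, #5} ships for at least 168.
Compare {#1, #2}: its best feasible assignment gives total 344.
Compare {#1, #2, #3}: its best feasible assignment gives total 402.
Every other set of open sites that can feasibly serve all demand totals ≥ 344 even under its best assignment. Minimum: 338.

338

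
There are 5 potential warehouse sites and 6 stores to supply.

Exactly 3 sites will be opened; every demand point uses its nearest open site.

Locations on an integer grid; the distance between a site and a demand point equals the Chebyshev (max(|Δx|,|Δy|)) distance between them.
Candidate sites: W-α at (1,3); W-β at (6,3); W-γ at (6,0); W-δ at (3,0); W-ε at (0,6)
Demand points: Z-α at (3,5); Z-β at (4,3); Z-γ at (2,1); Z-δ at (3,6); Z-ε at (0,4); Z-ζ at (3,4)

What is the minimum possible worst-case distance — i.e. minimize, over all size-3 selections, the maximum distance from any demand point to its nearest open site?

3

Open {W-α, W-β, W-γ}.
  Farthest demand point is Z-δ at distance 3 (to W-α); all others are ≤ 3.
With {W-α, W-β, W-δ} the worst case is 3.
With {W-α, W-β, W-ε} the worst case is 3.
No size-3 selection achieves below 3.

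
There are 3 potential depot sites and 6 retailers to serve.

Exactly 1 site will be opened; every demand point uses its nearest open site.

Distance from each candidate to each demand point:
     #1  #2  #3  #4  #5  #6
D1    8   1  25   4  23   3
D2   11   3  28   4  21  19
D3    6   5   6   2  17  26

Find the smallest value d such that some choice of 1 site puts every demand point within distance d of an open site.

Open {D1}.
  Farthest demand point is #3 at distance 25 (to D1); all others are ≤ 25.
With {D3} the worst case is 26.
With {D2} the worst case is 28.
No size-1 selection achieves below 25.

25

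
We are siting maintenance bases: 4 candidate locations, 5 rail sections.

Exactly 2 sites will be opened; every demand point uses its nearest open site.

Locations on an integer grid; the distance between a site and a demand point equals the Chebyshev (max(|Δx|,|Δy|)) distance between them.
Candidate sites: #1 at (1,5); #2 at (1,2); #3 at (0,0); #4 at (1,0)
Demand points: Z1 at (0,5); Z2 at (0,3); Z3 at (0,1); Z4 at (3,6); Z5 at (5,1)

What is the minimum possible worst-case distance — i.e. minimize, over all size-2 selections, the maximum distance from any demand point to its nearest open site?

Open {#1, #2}.
  Farthest demand point is Z5 at distance 4 (to #1); all others are ≤ 4.
With {#1, #3} the worst case is 4.
With {#1, #4} the worst case is 4.
No size-2 selection achieves below 4.

4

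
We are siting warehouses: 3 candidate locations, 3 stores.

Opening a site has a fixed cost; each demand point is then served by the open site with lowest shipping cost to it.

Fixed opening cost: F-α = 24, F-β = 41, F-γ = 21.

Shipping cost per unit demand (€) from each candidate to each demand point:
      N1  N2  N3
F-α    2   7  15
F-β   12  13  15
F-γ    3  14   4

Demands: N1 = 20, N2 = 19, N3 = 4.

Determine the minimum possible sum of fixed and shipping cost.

Open {F-α, F-γ}: assign each demand point to its cheapest open site.
  N1→F-α 20×2=40, N2→F-α 19×7=133, N3→F-γ 4×4=16
  shipping cost 189, fixed 45 → total 234.
Compare {F-α}: shipping cost 233 + fixed 24 = 257.
Compare {F-α, F-β, F-γ}: shipping cost 189 + fixed 86 = 275.
Compare {F-α, F-β}: shipping cost 233 + fixed 65 = 298.
All other subsets cost ≥ 257. Minimum total cost: 234.

234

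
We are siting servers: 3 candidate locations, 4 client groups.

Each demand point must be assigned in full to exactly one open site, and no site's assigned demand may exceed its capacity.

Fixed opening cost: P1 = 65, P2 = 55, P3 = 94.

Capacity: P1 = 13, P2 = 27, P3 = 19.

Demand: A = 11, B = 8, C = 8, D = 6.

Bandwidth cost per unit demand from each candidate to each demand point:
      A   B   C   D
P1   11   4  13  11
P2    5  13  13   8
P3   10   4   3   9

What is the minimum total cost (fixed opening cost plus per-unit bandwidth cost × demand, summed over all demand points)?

Open {P2, P3}; cheapest assignment that respects the capacities:
  P2 (cap 27, load 17): A, D — cost 11×5 + 6×8 = 103
  P3 (cap 19, load 16): B, C — cost 8×4 + 8×3 = 56
  Shipping 159, fixed 149 → total 308.
  Any other capacity-feasible assignment to {P2, P3} ships for at least 159.
Compare {P1, P2}: its best feasible assignment gives total 359.
Compare {P1, P2, P3}: its best feasible assignment gives total 373.
Every other set of open sites that can feasibly serve all demand totals ≥ 359 even under its best assignment. Minimum: 308.

308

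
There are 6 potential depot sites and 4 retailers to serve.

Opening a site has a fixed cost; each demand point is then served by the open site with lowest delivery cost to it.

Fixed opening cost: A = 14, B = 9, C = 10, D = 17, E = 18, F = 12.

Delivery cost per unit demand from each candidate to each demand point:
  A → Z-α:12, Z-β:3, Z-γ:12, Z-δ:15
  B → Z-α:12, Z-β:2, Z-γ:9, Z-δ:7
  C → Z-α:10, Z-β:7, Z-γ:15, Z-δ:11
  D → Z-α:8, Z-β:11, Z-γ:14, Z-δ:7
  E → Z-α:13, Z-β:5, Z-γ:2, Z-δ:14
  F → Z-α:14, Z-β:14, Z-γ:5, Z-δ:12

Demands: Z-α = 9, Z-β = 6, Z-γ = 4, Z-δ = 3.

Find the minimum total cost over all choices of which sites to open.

157

Open {B, D, E}: assign each demand point to its cheapest open site.
  Z-α→D 9×8=72, Z-β→B 6×2=12, Z-γ→E 4×2=8, Z-δ→B 3×7=21
  delivery cost 113, fixed 44 → total 157.
Compare {B, D, F}: delivery cost 125 + fixed 38 = 163.
Compare {D, E}: delivery cost 131 + fixed 35 = 166.
Compare {B, D}: delivery cost 141 + fixed 26 = 167.
All other subsets cost ≥ 163. Minimum total cost: 157.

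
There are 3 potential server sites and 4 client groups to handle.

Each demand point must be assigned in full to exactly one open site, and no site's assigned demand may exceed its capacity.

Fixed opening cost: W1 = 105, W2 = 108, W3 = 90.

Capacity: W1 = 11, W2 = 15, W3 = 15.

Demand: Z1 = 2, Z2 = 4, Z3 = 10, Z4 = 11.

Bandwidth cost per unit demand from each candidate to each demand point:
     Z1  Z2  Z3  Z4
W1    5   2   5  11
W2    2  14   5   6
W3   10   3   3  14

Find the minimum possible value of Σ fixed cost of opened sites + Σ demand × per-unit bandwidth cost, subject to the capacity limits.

Open {W2, W3}; cheapest assignment that respects the capacities:
  W2 (cap 15, load 13): Z1, Z4 — cost 2×2 + 11×6 = 70
  W3 (cap 15, load 14): Z2, Z3 — cost 4×3 + 10×3 = 42
  Shipping 112, fixed 198 → total 310.
  Any other capacity-feasible assignment to {W2, W3} ships for at least 112.
Compare {W1, W2, W3}: its best feasible assignment gives total 411.
Every other set of open sites that can feasibly serve all demand totals ≥ 411 even under its best assignment. Minimum: 310.

310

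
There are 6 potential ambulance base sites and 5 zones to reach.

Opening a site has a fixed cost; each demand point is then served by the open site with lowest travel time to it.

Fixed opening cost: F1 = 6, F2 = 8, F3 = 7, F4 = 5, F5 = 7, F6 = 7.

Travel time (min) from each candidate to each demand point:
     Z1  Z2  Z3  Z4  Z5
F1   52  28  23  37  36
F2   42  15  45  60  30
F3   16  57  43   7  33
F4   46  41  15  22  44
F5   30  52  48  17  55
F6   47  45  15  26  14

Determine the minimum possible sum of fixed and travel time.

89

Open {F2, F3, F6}: assign each demand point to its cheapest open site.
  Z1→F3 16, Z2→F2 15, Z3→F6 15, Z4→F3 7, Z5→F6 14
  travel time 67, fixed 22 → total 89.
Compare {F2, F3, F4, F6}: travel time 67 + fixed 27 = 94.
Compare {F1, F2, F3, F6}: travel time 67 + fixed 28 = 95.
Compare {F2, F3, F5, F6}: travel time 67 + fixed 29 = 96.
All other subsets cost ≥ 94. Minimum total cost: 89.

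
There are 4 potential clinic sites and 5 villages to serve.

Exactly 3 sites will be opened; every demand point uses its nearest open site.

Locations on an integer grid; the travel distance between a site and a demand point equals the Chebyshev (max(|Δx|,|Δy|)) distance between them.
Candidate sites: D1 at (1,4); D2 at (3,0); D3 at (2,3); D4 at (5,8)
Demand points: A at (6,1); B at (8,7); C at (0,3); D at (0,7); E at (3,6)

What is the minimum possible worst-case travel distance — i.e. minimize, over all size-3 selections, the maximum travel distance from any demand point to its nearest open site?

3

Open {D1, D2, D4}.
  Farthest demand point is A at travel distance 3 (to D2); all others are ≤ 3.
With {D1, D3, D4} the worst case is 4.
With {D2, D3, D4} the worst case is 4.
No size-3 selection achieves below 3.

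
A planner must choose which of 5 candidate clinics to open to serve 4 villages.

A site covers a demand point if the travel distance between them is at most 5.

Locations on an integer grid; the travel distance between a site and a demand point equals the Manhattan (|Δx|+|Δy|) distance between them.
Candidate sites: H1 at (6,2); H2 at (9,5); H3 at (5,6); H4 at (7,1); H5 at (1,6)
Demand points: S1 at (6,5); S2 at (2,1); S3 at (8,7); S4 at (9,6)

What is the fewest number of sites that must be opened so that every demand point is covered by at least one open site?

2

Coverage sets (demand points within 5 of each site):
  H1: {S1, S2}
  H2: {S1, S3, S4}
  H3: {S1, S3, S4}
  H4: {S1, S2}
  H5: {}
No single site covers all 4 demand points.
But {H1, H2} covers everything, so the minimum is 2.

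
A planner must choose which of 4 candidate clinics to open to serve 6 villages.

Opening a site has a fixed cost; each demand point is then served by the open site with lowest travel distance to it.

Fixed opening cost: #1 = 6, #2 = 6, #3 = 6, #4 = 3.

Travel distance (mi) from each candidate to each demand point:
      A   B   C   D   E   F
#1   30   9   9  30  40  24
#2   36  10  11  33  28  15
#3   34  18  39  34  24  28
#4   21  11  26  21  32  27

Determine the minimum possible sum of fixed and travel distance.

115

Open {#2, #4}: assign each demand point to its cheapest open site.
  A→#4 21, B→#2 10, C→#2 11, D→#4 21, E→#2 28, F→#2 15
  travel distance 106, fixed 9 → total 115.
Compare {#2, #3, #4}: travel distance 102 + fixed 15 = 117.
Compare {#1, #2, #4}: travel distance 103 + fixed 15 = 118.
Compare {#1, #2, #3, #4}: travel distance 99 + fixed 21 = 120.
All other subsets cost ≥ 117. Minimum total cost: 115.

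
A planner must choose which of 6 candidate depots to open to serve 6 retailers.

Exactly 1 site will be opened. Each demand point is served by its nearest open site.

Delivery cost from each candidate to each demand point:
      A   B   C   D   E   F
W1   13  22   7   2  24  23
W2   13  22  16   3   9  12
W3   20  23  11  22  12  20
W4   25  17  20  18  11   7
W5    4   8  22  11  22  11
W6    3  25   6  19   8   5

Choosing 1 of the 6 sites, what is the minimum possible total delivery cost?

Open {W6}.
  A→W6 3, B→W6 25, C→W6 6, D→W6 19, E→W6 8, F→W6 5  ⇒ total 66.
Compare {W2}: total 75.
Compare {W5}: total 78.
No size-1 selection does better; minimum is 66.

66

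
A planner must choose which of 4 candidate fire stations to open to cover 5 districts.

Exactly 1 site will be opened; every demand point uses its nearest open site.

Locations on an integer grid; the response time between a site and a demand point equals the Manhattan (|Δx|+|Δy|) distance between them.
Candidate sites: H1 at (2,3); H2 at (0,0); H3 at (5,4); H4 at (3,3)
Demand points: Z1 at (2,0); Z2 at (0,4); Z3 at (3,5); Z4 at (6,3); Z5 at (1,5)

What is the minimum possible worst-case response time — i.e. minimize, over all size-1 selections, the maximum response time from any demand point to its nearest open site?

Open {H1}.
  Farthest demand point is Z4 at response time 4 (to H1); all others are ≤ 4.
With {H4} the worst case is 4.
With {H3} the worst case is 7.
No size-1 selection achieves below 4.

4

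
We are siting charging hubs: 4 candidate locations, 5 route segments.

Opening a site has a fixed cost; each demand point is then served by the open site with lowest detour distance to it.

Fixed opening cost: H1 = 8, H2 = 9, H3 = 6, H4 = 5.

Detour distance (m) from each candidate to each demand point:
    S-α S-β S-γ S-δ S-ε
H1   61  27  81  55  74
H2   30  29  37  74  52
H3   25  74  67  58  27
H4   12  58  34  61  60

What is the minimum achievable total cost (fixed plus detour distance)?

174

Open {H1, H3, H4}: assign each demand point to its cheapest open site.
  S-α→H4 12, S-β→H1 27, S-γ→H4 34, S-δ→H1 55, S-ε→H3 27
  detour distance 155, fixed 19 → total 174.
Compare {H2, H3, H4}: detour distance 160 + fixed 20 = 180.
Compare {H1, H2, H3, H4}: detour distance 155 + fixed 28 = 183.
Compare {H2, H3}: detour distance 176 + fixed 15 = 191.
All other subsets cost ≥ 180. Minimum total cost: 174.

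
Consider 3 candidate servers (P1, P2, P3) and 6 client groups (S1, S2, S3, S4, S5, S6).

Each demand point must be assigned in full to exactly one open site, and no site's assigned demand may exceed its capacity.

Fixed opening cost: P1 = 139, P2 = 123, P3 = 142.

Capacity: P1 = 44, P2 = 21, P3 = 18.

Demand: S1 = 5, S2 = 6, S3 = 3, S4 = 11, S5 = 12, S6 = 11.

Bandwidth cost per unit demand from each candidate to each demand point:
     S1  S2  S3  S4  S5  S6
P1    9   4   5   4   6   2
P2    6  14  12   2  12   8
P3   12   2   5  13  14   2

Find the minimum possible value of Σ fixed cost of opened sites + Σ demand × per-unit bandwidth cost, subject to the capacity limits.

Open {P1, P2}; cheapest assignment that respects the capacities:
  P1 (cap 44, load 32): S2, S3, S5, S6 — cost 6×4 + 3×5 + 12×6 + 11×2 = 133
  P2 (cap 21, load 16): S1, S4 — cost 5×6 + 11×2 = 52
  Shipping 185, fixed 262 → total 447.
  Any other capacity-feasible assignment to {P1, P2} ships for at least 185.
Compare {P1, P3}: its best feasible assignment gives total 491.
Compare {P1, P2, P3}: its best feasible assignment gives total 577.
Every other set of open sites that can feasibly serve all demand totals ≥ 491 even under its best assignment. Minimum: 447.

447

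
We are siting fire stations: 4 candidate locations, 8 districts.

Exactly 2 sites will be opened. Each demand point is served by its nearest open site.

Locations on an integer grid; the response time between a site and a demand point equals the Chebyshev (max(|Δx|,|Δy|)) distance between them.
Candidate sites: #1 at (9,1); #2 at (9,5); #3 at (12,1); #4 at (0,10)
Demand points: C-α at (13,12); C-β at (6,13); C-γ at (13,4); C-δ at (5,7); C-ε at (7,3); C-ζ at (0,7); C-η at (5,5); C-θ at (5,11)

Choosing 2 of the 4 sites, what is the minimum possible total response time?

Open {#2, #4}.
  C-α→#2 7, C-β→#4 6, C-γ→#2 4, C-δ→#2 4, C-ε→#2 2, C-ζ→#4 3, C-η→#2 4, C-θ→#4 5  ⇒ total 35.
Compare {#1, #4}: total 40.
Compare {#2, #3}: total 43.
No size-2 selection does better; minimum is 35.

35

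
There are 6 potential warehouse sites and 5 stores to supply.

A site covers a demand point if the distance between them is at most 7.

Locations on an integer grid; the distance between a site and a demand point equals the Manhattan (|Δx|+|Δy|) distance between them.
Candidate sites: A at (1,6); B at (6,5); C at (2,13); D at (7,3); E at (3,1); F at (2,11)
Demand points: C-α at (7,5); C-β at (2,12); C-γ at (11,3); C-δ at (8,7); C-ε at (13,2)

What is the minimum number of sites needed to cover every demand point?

Coverage sets (demand points within 7 of each site):
  A: {C-α, C-β}
  B: {C-α, C-γ, C-δ}
  C: {C-β}
  D: {C-α, C-γ, C-δ, C-ε}
  E: {}
  F: {C-β}
No single site covers all 5 demand points.
But {A, D} covers everything, so the minimum is 2.

2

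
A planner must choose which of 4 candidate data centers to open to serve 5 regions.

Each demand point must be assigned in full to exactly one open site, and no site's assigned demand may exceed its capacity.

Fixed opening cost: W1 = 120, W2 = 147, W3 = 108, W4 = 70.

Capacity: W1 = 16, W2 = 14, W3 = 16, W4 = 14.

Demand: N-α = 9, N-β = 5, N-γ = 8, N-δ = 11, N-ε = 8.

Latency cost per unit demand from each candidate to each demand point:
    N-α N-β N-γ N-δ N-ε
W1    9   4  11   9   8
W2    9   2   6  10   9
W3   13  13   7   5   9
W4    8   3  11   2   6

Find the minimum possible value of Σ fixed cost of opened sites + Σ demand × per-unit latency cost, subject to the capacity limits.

Open {W1, W3, W4}; cheapest assignment that respects the capacities:
  W1 (cap 16, load 14): N-α, N-β — cost 9×9 + 5×4 = 101
  W3 (cap 16, load 16): N-γ, N-ε — cost 8×7 + 8×9 = 128
  W4 (cap 14, load 11): N-δ — cost 11×2 = 22
  Shipping 251, fixed 298 → total 549.
  Any other capacity-feasible assignment to {W1, W3, W4} ships for at least 251.
Compare {W2, W3, W4}: its best feasible assignment gives total 566.
Compare {W1, W2, W4}: its best feasible assignment gives total 602.
Every other set of open sites that can feasibly serve all demand totals ≥ 566 even under its best assignment. Minimum: 549.

549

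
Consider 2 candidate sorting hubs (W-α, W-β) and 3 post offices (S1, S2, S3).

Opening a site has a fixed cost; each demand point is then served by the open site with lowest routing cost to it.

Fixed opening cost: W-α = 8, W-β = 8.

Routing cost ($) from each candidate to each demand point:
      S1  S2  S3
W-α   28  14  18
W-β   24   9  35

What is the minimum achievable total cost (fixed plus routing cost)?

67

Open {W-α, W-β}: assign each demand point to its cheapest open site.
  S1→W-β 24, S2→W-β 9, S3→W-α 18
  routing cost 51, fixed 16 → total 67.
Compare {W-α}: routing cost 60 + fixed 8 = 68.
Compare {W-β}: routing cost 68 + fixed 8 = 76.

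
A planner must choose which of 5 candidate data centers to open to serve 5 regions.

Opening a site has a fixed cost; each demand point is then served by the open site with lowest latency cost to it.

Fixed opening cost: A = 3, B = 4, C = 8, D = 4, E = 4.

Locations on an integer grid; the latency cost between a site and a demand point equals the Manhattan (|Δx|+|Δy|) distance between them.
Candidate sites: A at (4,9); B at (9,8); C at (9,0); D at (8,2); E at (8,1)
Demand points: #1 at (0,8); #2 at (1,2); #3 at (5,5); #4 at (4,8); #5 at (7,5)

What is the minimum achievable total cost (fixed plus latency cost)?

29

Open {A, D}: assign each demand point to its cheapest open site.
  #1→A 5, #2→D 7, #3→A 5, #4→A 1, #5→D 4
  latency cost 22, fixed 7 → total 29.
Compare {A}: latency cost 28 + fixed 3 = 31.
Compare {A, E}: latency cost 24 + fixed 7 = 31.
Compare {A, B}: latency cost 26 + fixed 7 = 33.
All other subsets cost ≥ 31. Minimum total cost: 29.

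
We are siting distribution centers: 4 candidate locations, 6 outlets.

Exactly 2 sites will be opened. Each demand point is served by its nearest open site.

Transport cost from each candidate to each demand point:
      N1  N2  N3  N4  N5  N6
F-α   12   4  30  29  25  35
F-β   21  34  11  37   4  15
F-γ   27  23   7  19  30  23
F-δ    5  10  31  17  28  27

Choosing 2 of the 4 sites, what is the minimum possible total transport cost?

Open {F-β, F-δ}.
  N1→F-δ 5, N2→F-δ 10, N3→F-β 11, N4→F-δ 17, N5→F-β 4, N6→F-β 15  ⇒ total 62.
Compare {F-α, F-β}: total 75.
Compare {F-β, F-γ}: total 89.
No size-2 selection does better; minimum is 62.

62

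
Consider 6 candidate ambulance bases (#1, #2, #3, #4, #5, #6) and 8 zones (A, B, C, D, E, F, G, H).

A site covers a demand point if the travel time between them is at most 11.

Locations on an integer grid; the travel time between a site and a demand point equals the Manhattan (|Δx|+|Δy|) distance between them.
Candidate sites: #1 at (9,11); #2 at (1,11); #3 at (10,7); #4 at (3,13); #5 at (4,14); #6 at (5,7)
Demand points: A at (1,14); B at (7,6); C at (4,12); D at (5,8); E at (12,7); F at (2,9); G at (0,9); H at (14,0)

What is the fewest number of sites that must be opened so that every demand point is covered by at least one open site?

2

Coverage sets (demand points within 11 of each site):
  #1: {A, B, C, D, E, F, G}
  #2: {A, B, C, D, F, G}
  #3: {B, C, D, E, F, H}
  #4: {A, B, C, D, F, G}
  #5: {A, B, C, D, F, G}
  #6: {A, B, C, D, E, F, G}
No single site covers all 8 demand points.
But {#1, #3} covers everything, so the minimum is 2.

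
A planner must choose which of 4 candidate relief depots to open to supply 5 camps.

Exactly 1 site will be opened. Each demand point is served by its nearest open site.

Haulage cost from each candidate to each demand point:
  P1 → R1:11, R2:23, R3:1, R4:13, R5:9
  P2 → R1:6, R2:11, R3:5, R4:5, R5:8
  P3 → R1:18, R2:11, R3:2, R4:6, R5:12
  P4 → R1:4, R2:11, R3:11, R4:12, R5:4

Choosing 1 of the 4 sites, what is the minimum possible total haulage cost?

35

Open {P2}.
  R1→P2 6, R2→P2 11, R3→P2 5, R4→P2 5, R5→P2 8  ⇒ total 35.
Compare {P4}: total 42.
Compare {P3}: total 49.
No size-1 selection does better; minimum is 35.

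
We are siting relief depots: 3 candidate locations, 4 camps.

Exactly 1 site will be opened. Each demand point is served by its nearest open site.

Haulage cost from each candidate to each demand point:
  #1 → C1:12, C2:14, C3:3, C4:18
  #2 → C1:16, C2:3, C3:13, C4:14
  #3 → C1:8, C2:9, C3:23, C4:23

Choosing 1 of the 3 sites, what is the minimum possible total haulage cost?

46

Open {#2}.
  C1→#2 16, C2→#2 3, C3→#2 13, C4→#2 14  ⇒ total 46.
Compare {#1}: total 47.
Compare {#3}: total 63.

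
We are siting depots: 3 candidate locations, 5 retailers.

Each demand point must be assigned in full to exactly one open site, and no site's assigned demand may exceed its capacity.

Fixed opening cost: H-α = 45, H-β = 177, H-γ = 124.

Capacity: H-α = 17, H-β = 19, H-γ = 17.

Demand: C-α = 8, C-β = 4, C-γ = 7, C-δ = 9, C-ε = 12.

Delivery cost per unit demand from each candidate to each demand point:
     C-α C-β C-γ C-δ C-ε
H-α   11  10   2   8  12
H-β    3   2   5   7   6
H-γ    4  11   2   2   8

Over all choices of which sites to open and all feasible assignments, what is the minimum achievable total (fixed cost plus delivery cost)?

490

Open {H-α, H-β, H-γ}; cheapest assignment that respects the capacities:
  H-α (cap 17, load 7): C-γ — cost 7×2 = 14
  H-β (cap 19, load 16): C-β, C-ε — cost 4×2 + 12×6 = 80
  H-γ (cap 17, load 17): C-α, C-δ — cost 8×4 + 9×2 = 50
  Shipping 144, fixed 346 → total 490.
  Any other capacity-feasible assignment to {H-α, H-β, H-γ} ships for at least 144.
Total demand is 40 and no other set of sites has combined capacity ≥ 40, so {H-α, H-β, H-γ} is the only feasible choice of open sites. Minimum: 490.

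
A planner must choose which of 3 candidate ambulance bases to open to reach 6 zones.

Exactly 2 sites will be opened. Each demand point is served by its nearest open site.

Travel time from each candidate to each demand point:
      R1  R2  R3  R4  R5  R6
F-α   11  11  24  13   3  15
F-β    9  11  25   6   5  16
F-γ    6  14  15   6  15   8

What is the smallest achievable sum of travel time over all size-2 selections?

49

Open {F-α, F-γ}.
  R1→F-γ 6, R2→F-α 11, R3→F-γ 15, R4→F-γ 6, R5→F-α 3, R6→F-γ 8  ⇒ total 49.
Compare {F-β, F-γ}: total 51.
Compare {F-α, F-β}: total 68.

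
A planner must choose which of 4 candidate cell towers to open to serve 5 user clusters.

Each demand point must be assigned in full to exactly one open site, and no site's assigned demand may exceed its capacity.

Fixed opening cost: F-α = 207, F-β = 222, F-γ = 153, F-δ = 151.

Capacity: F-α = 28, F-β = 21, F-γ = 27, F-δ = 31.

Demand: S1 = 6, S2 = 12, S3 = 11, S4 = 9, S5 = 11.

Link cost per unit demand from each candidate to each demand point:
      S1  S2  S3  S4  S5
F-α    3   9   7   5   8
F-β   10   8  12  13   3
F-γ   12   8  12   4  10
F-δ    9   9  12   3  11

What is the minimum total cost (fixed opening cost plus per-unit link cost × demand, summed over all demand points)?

675

Open {F-α, F-γ}; cheapest assignment that respects the capacities:
  F-α (cap 28, load 28): S1, S3, S5 — cost 6×3 + 11×7 + 11×8 = 183
  F-γ (cap 27, load 21): S2, S4 — cost 12×8 + 9×4 = 132
  Shipping 315, fixed 360 → total 675.
  Any other capacity-feasible assignment to {F-α, F-γ} ships for at least 315.
Compare {F-α, F-δ}: its best feasible assignment gives total 676.
Compare {F-γ, F-δ}: its best feasible assignment gives total 723.
Every other set of open sites that can feasibly serve all demand totals ≥ 676 even under its best assignment. Minimum: 675.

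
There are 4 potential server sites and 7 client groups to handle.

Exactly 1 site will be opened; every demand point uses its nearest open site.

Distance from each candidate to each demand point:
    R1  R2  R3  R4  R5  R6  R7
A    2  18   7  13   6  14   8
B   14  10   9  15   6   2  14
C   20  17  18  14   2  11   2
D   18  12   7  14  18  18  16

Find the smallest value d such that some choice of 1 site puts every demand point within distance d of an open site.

15

Open {B}.
  Farthest demand point is R4 at distance 15 (to B); all others are ≤ 15.
With {A} the worst case is 18.
With {D} the worst case is 18.
No size-1 selection achieves below 15.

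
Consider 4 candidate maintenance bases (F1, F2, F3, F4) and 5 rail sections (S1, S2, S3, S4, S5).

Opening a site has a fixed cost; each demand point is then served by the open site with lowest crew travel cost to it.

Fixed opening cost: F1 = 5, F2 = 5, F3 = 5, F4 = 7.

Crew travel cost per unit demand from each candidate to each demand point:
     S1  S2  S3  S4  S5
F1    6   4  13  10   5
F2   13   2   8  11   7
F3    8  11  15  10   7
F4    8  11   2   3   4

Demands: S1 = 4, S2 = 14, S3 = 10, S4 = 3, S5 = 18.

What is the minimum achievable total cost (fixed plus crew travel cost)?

Open {F1, F2, F4}: assign each demand point to its cheapest open site.
  S1→F1 4×6=24, S2→F2 14×2=28, S3→F4 10×2=20, S4→F4 3×3=9, S5→F4 18×4=72
  crew travel cost 153, fixed 17 → total 170.
Compare {F2, F4}: crew travel cost 161 + fixed 12 = 173.
Compare {F1, F2, F3, F4}: crew travel cost 153 + fixed 22 = 175.
Compare {F2, F3, F4}: crew travel cost 161 + fixed 17 = 178.
All other subsets cost ≥ 173. Minimum total cost: 170.

170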